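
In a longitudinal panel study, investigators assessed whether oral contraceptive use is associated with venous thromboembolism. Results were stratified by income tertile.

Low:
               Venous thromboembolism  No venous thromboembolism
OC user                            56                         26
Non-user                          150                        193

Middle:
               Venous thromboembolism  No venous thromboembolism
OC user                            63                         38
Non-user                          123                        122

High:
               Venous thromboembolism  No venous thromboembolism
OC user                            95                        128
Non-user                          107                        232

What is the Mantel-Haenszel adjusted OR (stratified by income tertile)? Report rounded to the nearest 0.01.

1.85

OR_MH = Σ(aᵢdᵢ/nᵢ) / Σ(bᵢcᵢ/nᵢ), where nᵢ is the stratum total.
Stratum 1 (Low): n = 425; a·d/n = 56·193/425 = 25.4306; b·c/n = 26·150/425 = 9.1765
Stratum 2 (Middle): n = 346; a·d/n = 63·122/346 = 22.2139; b·c/n = 38·123/346 = 13.5087
Stratum 3 (High): n = 562; a·d/n = 95·232/562 = 39.2171; b·c/n = 128·107/562 = 24.3701
OR_MH = (25.4306 + 22.2139 + 39.2171) / (9.1765 + 13.5087 + 24.3701) = 86.8615 / 47.0552 = 1.84595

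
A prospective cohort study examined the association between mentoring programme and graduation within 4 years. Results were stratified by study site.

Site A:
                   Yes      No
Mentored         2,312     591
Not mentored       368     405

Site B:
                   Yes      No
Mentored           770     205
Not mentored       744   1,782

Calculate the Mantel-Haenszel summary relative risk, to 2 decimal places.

2.09

RR_MH = Σ(aᵢ·n₀ᵢ/nᵢ) / Σ(cᵢ·n₁ᵢ/nᵢ), with n₁ᵢ = aᵢ+bᵢ (exposed), n₀ᵢ = cᵢ+dᵢ (unexposed), nᵢ = n₁ᵢ+n₀ᵢ.
Stratum 1 (Site A): n₁ = 2903, n₀ = 773, n = 3676; a·n₀/n = 2312·773/3676 = 486.1741; c·n₁/n = 368·2903/3676 = 290.6159
Stratum 2 (Site B): n₁ = 975, n₀ = 2526, n = 3501; a·n₀/n = 770·2526/3501 = 555.5613; c·n₁/n = 744·975/3501 = 207.1979
RR_MH = (486.1741 + 555.5613) / (290.6159 + 207.1979) = 1041.7354 / 497.8138 = 2.09262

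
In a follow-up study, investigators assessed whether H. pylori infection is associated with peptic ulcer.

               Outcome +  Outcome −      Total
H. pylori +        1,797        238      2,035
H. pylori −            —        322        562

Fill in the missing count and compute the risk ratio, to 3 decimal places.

2.068

The missing cell is in the unexposed row: 562 − 322 = 240.
So a = 1797, b = 238, c = 240, d = 322.
RR = [a/(a+b)] / [c/(c+d)] = (1797/2035) / (240/562) = 0.88305/0.42705 = 2.06780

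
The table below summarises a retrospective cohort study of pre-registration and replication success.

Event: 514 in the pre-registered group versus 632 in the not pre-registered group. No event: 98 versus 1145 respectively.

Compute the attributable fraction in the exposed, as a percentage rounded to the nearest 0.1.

57.7

From the description: a = 514, b = 98, c = 632, d = 1145.
Risk in exposed = 514/612 = 0.83987; risk in unexposed = 632/1777 = 0.35566.
RR = 0.83987/0.35566 = 2.36147
AR% = (RR − 1)/RR × 100 = (2.36147 − 1)/2.36147 × 100 = 57.6535%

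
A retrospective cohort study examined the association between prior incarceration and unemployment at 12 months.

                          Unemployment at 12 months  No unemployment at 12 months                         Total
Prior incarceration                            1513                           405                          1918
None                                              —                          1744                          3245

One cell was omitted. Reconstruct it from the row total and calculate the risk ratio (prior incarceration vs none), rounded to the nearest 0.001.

1.705

The missing cell is in the unexposed row: 3245 − 1744 = 1501.
So a = 1513, b = 405, c = 1501, d = 1744.
RR = [a/(a+b)] / [c/(c+d)] = (1513/1918) / (1501/3245) = 0.78884/0.46256 = 1.70539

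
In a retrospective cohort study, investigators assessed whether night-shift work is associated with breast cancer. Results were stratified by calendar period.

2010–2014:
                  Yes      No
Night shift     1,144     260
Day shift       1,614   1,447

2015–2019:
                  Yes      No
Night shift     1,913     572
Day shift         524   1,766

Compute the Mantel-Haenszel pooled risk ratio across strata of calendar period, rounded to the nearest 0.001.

2.181

RR_MH = Σ(aᵢ·n₀ᵢ/nᵢ) / Σ(cᵢ·n₁ᵢ/nᵢ), with n₁ᵢ = aᵢ+bᵢ (exposed), n₀ᵢ = cᵢ+dᵢ (unexposed), nᵢ = n₁ᵢ+n₀ᵢ.
Stratum 1 (2010–2014): n₁ = 1404, n₀ = 3061, n = 4465; a·n₀/n = 1144·3061/4465 = 784.2741; c·n₁/n = 1614·1404/4465 = 507.5153
Stratum 2 (2015–2019): n₁ = 2485, n₀ = 2290, n = 4775; a·n₀/n = 1913·2290/4775 = 917.4387; c·n₁/n = 524·2485/4775 = 272.6995
RR_MH = (784.2741 + 917.4387) / (507.5153 + 272.6995) = 1701.7129 / 780.2148 = 2.18108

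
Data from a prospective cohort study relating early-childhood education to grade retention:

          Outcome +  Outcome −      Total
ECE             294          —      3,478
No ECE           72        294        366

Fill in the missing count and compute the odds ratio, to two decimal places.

The missing cell is in the exposed row: 3478 − 294 = 3184.
So a = 294, b = 3184, c = 72, d = 294.
OR = (a·d)/(b·c) = (294 × 294) / (3184 × 72) = 86436 / 229248 = 0.37704

0.38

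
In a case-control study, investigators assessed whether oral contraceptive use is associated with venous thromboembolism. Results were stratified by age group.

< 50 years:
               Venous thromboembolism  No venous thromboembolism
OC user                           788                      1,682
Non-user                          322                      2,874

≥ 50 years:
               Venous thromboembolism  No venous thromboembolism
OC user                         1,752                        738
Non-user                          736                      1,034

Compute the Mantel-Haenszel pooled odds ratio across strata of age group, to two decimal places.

OR_MH = Σ(aᵢdᵢ/nᵢ) / Σ(bᵢcᵢ/nᵢ), where nᵢ is the stratum total.
Stratum 1 (< 50 years): n = 5666; a·d/n = 788·2874/5666 = 399.7021; b·c/n = 1682·322/5666 = 95.5884
Stratum 2 (≥ 50 years): n = 4260; a·d/n = 1752·1034/4260 = 425.2507; b·c/n = 738·736/4260 = 127.5042
OR_MH = (399.7021 + 425.2507) / (95.5884 + 127.5042) = 824.9528 / 223.0926 = 3.69780

3.70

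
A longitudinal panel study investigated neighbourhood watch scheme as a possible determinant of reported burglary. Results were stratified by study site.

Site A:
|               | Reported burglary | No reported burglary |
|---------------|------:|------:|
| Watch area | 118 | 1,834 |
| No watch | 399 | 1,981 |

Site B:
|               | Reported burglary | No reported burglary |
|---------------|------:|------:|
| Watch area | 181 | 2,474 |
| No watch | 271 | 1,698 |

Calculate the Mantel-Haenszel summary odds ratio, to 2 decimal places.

0.38

OR_MH = Σ(aᵢdᵢ/nᵢ) / Σ(bᵢcᵢ/nᵢ), where nᵢ is the stratum total.
Stratum 1 (Site A): n = 4332; a·d/n = 118·1981/4332 = 53.9608; b·c/n = 1834·399/4332 = 168.9211
Stratum 2 (Site B): n = 4624; a·d/n = 181·1698/4624 = 66.4658; b·c/n = 2474·271/4624 = 144.9944
OR_MH = (53.9608 + 66.4658) / (168.9211 + 144.9944) = 120.4266 / 313.9154 = 0.38363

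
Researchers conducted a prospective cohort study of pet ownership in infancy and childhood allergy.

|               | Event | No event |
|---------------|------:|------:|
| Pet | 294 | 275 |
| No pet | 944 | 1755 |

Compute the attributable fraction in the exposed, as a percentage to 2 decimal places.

32.31

Cells: a = 294, b = 275, c = 944, d = 1755.
Risk in exposed = 294/569 = 0.51670; risk in unexposed = 944/2699 = 0.34976.
RR = 0.51670/0.34976 = 1.47729
AR% = (RR − 1)/RR × 100 = (1.47729 − 1)/1.47729 × 100 = 32.3085%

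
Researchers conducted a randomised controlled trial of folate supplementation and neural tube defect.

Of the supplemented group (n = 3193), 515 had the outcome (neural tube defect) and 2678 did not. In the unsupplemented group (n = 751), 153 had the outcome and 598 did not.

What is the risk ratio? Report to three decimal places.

0.792

From the description: a = 515, b = 2678, c = 153, d = 598.
Risk in exposed = 515/3193 = 0.16129; risk in unexposed = 153/751 = 0.20373.
RR = 0.16129 / 0.20373 = 0.79169
The risk is 21% lower among the exposed than among the unexposed.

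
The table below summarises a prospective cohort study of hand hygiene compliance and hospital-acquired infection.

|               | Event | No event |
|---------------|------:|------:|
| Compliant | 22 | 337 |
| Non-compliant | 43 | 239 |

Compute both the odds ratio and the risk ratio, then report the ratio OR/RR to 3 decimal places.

0.903

Cells: a = 22, b = 337, c = 43, d = 239.
OR = (22·239)/(337·43) = 5258/14491 = 0.36285
Risk in exposed = 22/359 = 0.06128; risk in unexposed = 43/282 = 0.15248; RR = 0.40189
OR/RR = 0.36285 / 0.40189 = 0.90285
The outcome is not rare, so the OR lies further from 1 than the RR.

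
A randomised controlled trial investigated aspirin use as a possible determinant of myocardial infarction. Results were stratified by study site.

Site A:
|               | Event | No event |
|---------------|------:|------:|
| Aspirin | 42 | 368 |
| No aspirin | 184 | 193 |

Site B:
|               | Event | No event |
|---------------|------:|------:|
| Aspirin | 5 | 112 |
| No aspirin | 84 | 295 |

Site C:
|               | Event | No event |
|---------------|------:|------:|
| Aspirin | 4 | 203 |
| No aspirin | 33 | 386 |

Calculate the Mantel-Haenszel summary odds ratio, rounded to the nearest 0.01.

OR_MH = Σ(aᵢdᵢ/nᵢ) / Σ(bᵢcᵢ/nᵢ), where nᵢ is the stratum total.
Stratum 1 (Site A): n = 787; a·d/n = 42·193/787 = 10.2999; b·c/n = 368·184/787 = 86.0381
Stratum 2 (Site B): n = 496; a·d/n = 5·295/496 = 2.9738; b·c/n = 112·84/496 = 18.9677
Stratum 3 (Site C): n = 626; a·d/n = 4·386/626 = 2.4665; b·c/n = 203·33/626 = 10.7013
OR_MH = (10.2999 + 2.9738 + 2.4665) / (86.0381 + 18.9677 + 10.7013) = 15.7401 / 115.7071 = 0.13603

0.14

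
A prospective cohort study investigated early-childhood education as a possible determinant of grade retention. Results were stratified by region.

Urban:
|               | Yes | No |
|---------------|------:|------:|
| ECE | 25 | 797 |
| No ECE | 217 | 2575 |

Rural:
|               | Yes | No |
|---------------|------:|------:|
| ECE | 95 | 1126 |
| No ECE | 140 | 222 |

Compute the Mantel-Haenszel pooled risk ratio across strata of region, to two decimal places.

RR_MH = Σ(aᵢ·n₀ᵢ/nᵢ) / Σ(cᵢ·n₁ᵢ/nᵢ), with n₁ᵢ = aᵢ+bᵢ (exposed), n₀ᵢ = cᵢ+dᵢ (unexposed), nᵢ = n₁ᵢ+n₀ᵢ.
Stratum 1 (Urban): n₁ = 822, n₀ = 2792, n = 3614; a·n₀/n = 25·2792/3614 = 19.3138; c·n₁/n = 217·822/3614 = 49.3564
Stratum 2 (Rural): n₁ = 1221, n₀ = 362, n = 1583; a·n₀/n = 95·362/1583 = 21.7246; c·n₁/n = 140·1221/1583 = 107.9848
RR_MH = (19.3138 + 21.7246) / (49.3564 + 107.9848) = 41.0384 / 157.3412 = 0.26082

0.26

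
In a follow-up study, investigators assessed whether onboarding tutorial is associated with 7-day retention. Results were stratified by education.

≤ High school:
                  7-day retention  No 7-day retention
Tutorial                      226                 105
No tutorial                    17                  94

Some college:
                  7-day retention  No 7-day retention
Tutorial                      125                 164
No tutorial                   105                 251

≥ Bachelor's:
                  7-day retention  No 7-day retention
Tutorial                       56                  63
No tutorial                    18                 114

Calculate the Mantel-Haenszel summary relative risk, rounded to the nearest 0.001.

2.272

RR_MH = Σ(aᵢ·n₀ᵢ/nᵢ) / Σ(cᵢ·n₁ᵢ/nᵢ), with n₁ᵢ = aᵢ+bᵢ (exposed), n₀ᵢ = cᵢ+dᵢ (unexposed), nᵢ = n₁ᵢ+n₀ᵢ.
Stratum 1 (≤ High school): n₁ = 331, n₀ = 111, n = 442; a·n₀/n = 226·111/442 = 56.7557; c·n₁/n = 17·331/442 = 12.7308
Stratum 2 (Some college): n₁ = 289, n₀ = 356, n = 645; a·n₀/n = 125·356/645 = 68.9922; c·n₁/n = 105·289/645 = 47.0465
Stratum 3 (≥ Bachelor's): n₁ = 119, n₀ = 132, n = 251; a·n₀/n = 56·132/251 = 29.4502; c·n₁/n = 18·119/251 = 8.5339
RR_MH = (56.7557 + 68.9922 + 29.4502) / (12.7308 + 47.0465 + 8.5339) = 155.1981 / 68.3111 = 2.27193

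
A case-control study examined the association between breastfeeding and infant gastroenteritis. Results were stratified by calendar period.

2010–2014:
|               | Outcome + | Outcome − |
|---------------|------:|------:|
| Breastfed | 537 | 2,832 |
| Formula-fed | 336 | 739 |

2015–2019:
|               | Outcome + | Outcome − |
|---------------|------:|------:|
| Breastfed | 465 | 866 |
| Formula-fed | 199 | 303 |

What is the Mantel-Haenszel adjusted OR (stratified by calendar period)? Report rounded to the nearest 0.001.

0.539

OR_MH = Σ(aᵢdᵢ/nᵢ) / Σ(bᵢcᵢ/nᵢ), where nᵢ is the stratum total.
Stratum 1 (2010–2014): n = 4444; a·d/n = 537·739/4444 = 89.2986; b·c/n = 2832·336/4444 = 214.1206
Stratum 2 (2015–2019): n = 1833; a·d/n = 465·303/1833 = 76.8658; b·c/n = 866·199/1833 = 94.0175
OR_MH = (89.2986 + 76.8658) / (214.1206 + 94.0175) = 166.1644 / 308.1381 = 0.53925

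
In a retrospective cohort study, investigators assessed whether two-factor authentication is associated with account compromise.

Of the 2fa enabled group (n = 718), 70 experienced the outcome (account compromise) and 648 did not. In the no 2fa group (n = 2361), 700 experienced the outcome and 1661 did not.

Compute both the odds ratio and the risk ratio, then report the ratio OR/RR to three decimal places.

0.780

From the description: a = 70, b = 648, c = 700, d = 1661.
OR = (70·1661)/(648·700) = 116270/453600 = 0.25633
Risk in exposed = 70/718 = 0.09749; risk in unexposed = 700/2361 = 0.29648; RR = 0.32883
OR/RR = 0.25633 / 0.32883 = 0.77951
The outcome is not rare, so the OR lies further from 1 than the RR.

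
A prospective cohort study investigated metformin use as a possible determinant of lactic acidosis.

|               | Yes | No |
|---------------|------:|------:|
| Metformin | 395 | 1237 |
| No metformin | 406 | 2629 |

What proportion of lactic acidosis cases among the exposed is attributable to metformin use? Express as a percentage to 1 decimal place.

44.7

Cells: a = 395, b = 1237, c = 406, d = 2629.
Risk in exposed = 395/1632 = 0.24203; risk in unexposed = 406/3035 = 0.13377.
RR = 0.24203/0.13377 = 1.80930
AR% = (RR − 1)/RR × 100 = (1.80930 − 1)/1.80930 × 100 = 44.7299%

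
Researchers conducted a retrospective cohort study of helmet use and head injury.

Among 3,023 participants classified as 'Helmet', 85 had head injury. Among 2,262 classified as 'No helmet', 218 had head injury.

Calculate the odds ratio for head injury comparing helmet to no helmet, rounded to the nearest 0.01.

From the description: a = 85, b = 2938, c = 218, d = 2044.
OR = (a·d)/(b·c) = (85 × 2044) / (2938 × 218) = 173740 / 640484 = 0.27126
Exposure is associated with lower odds of head injury (OR = 0.27 < 1).

0.27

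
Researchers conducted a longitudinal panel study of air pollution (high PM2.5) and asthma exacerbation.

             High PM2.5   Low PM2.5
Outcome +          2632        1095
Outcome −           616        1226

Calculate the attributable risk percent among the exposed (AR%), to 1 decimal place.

41.8

Reading the table with exposure as columns: a = 2632 (High PM2.5, case), b = 616 (High PM2.5, non-case), c = 1095 (Low PM2.5, case), d = 1226.
Risk in exposed = 2632/3248 = 0.81034; risk in unexposed = 1095/2321 = 0.47178.
RR = 0.81034/0.47178 = 1.71764
AR% = (RR − 1)/RR × 100 = (1.71764 − 1)/1.71764 × 100 = 41.7804%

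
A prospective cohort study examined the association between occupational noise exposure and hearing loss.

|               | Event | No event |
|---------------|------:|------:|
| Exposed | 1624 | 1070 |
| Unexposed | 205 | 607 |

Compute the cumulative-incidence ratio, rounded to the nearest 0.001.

2.388

Cells: a = 1624, b = 1070, c = 205, d = 607.
Risk in exposed = 1624/2694 = 0.60282; risk in unexposed = 205/812 = 0.25246.
RR = 0.60282 / 0.25246 = 2.38776
The risk among the exposed is 2.39 times that among the unexposed.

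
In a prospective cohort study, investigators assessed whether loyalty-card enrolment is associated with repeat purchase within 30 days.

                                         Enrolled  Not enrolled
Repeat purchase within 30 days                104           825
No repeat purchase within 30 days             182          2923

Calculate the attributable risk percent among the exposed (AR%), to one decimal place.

Reading the table with exposure as columns: a = 104 (Enrolled, case), b = 182 (Enrolled, non-case), c = 825 (Not enrolled, case), d = 2923.
Risk in exposed = 104/286 = 0.36364; risk in unexposed = 825/3748 = 0.22012.
RR = 0.36364/0.22012 = 1.65201
AR% = (RR − 1)/RR × 100 = (1.65201 − 1)/1.65201 × 100 = 39.4677%

39.5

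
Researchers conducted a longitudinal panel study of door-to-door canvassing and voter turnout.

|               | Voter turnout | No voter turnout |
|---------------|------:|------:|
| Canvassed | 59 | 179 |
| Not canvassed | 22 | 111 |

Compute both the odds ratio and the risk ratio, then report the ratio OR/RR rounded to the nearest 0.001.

1.110

Cells: a = 59, b = 179, c = 22, d = 111.
OR = (59·111)/(179·22) = 6549/3938 = 1.66303
Risk in exposed = 59/238 = 0.24790; risk in unexposed = 22/133 = 0.16541; RR = 1.49866
OR/RR = 1.66303 / 1.49866 = 1.10967
The outcome is not rare, so the OR lies further from 1 than the RR.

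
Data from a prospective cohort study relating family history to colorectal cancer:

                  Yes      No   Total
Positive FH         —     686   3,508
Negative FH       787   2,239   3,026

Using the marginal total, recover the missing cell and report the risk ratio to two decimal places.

The missing cell is in the exposed row: 3508 − 686 = 2822.
So a = 2822, b = 686, c = 787, d = 2239.
RR = [a/(a+b)] / [c/(c+d)] = (2822/3508) / (787/3026) = 0.80445/0.26008 = 3.09308

3.09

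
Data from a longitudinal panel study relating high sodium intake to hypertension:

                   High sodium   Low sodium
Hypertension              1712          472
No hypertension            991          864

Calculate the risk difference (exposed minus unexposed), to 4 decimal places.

0.2801

Reading the table with exposure as columns: a = 1712 (High sodium, case), b = 991 (High sodium, non-case), c = 472 (Low sodium, case), d = 864.
Risk in exposed = 1712/2703 = 0.633370; risk in unexposed = 472/1336 = 0.353293.
Risk difference = 0.633370 − 0.353293 = 0.280077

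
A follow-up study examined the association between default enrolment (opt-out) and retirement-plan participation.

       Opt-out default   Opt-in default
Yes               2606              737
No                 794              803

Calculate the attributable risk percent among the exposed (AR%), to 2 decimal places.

37.56

Reading the table with exposure as columns: a = 2606 (Opt-out default, case), b = 794 (Opt-out default, non-case), c = 737 (Opt-in default, case), d = 803.
Risk in exposed = 2606/3400 = 0.76647; risk in unexposed = 737/1540 = 0.47857.
RR = 0.76647/0.47857 = 1.60158
AR% = (RR − 1)/RR × 100 = (1.60158 − 1)/1.60158 × 100 = 37.5617%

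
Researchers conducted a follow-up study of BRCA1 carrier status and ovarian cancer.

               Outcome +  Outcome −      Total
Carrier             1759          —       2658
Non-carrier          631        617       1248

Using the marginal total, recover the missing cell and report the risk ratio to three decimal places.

The missing cell is in the exposed row: 2658 − 1759 = 899.
So a = 1759, b = 899, c = 631, d = 617.
RR = [a/(a+b)] / [c/(c+d)] = (1759/2658) / (631/1248) = 0.66178/0.50561 = 1.30887

1.309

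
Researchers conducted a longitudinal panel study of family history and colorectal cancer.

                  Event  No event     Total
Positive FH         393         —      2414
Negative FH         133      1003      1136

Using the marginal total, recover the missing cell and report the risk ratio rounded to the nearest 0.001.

The missing cell is in the exposed row: 2414 − 393 = 2021.
So a = 393, b = 2021, c = 133, d = 1003.
RR = [a/(a+b)] / [c/(c+d)] = (393/2414) / (133/1136) = 0.16280/0.11708 = 1.39054

1.391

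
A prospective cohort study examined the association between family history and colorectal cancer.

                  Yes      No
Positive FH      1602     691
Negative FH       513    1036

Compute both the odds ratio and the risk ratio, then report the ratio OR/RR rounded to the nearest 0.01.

Cells: a = 1602, b = 691, c = 513, d = 1036.
OR = (1602·1036)/(691·513) = 1659672/354483 = 4.68195
Risk in exposed = 1602/2293 = 0.69865; risk in unexposed = 513/1549 = 0.33118; RR = 2.10956
OR/RR = 4.68195 / 2.10956 = 2.21939
The outcome is not rare, so the OR lies further from 1 than the RR.

2.22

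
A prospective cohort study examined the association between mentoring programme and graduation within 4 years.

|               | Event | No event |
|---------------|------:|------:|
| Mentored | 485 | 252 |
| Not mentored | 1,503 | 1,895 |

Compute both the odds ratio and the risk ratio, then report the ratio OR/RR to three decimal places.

Cells: a = 485, b = 252, c = 1503, d = 1895.
OR = (485·1895)/(252·1503) = 919075/378756 = 2.42656
Risk in exposed = 485/737 = 0.65807; risk in unexposed = 1503/3398 = 0.44232; RR = 1.48778
OR/RR = 2.42656 / 1.48778 = 1.63100
The outcome is not rare, so the OR lies further from 1 than the RR.

1.631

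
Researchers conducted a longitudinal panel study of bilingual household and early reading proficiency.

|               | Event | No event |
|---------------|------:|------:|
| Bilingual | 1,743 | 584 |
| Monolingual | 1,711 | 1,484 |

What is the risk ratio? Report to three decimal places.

1.399

Cells: a = 1743, b = 584, c = 1711, d = 1484.
Risk in exposed = 1743/2327 = 0.74903; risk in unexposed = 1711/3195 = 0.53552.
RR = 0.74903 / 0.53552 = 1.39869
The risk among the exposed is 1.40 times that among the unexposed.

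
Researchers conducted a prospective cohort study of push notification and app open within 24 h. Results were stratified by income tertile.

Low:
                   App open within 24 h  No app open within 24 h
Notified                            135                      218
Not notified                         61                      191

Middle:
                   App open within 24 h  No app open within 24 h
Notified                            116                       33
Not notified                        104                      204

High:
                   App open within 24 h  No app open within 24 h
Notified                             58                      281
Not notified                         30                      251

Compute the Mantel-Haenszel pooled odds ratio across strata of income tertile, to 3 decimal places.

OR_MH = Σ(aᵢdᵢ/nᵢ) / Σ(bᵢcᵢ/nᵢ), where nᵢ is the stratum total.
Stratum 1 (Low): n = 605; a·d/n = 135·191/605 = 42.6198; b·c/n = 218·61/605 = 21.9802
Stratum 2 (Middle): n = 457; a·d/n = 116·204/457 = 51.7812; b·c/n = 33·104/457 = 7.5098
Stratum 3 (High): n = 620; a·d/n = 58·251/620 = 23.4806; b·c/n = 281·30/620 = 13.5968
OR_MH = (42.6198 + 51.7812 + 23.4806) / (21.9802 + 7.5098 + 13.5968) = 117.8817 / 43.0868 = 2.73591

2.736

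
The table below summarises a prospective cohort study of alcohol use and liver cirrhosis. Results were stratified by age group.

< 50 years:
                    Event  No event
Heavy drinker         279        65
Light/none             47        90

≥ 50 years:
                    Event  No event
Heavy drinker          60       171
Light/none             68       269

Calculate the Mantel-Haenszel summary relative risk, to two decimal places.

RR_MH = Σ(aᵢ·n₀ᵢ/nᵢ) / Σ(cᵢ·n₁ᵢ/nᵢ), with n₁ᵢ = aᵢ+bᵢ (exposed), n₀ᵢ = cᵢ+dᵢ (unexposed), nᵢ = n₁ᵢ+n₀ᵢ.
Stratum 1 (< 50 years): n₁ = 344, n₀ = 137, n = 481; a·n₀/n = 279·137/481 = 79.4657; c·n₁/n = 47·344/481 = 33.6133
Stratum 2 (≥ 50 years): n₁ = 231, n₀ = 337, n = 568; a·n₀/n = 60·337/568 = 35.5986; c·n₁/n = 68·231/568 = 27.6549
RR_MH = (79.4657 + 35.5986) / (33.6133 + 27.6549) = 115.0643 / 61.2682 = 1.87804

1.88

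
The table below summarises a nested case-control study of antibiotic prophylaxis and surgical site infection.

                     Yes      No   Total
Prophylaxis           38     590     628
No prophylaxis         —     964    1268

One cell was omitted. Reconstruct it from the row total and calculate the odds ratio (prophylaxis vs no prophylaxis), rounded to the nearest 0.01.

0.20

The missing cell is in the unexposed row: 1268 − 964 = 304.
So a = 38, b = 590, c = 304, d = 964.
OR = (a·d)/(b·c) = (38 × 964) / (590 × 304) = 36632 / 179360 = 0.20424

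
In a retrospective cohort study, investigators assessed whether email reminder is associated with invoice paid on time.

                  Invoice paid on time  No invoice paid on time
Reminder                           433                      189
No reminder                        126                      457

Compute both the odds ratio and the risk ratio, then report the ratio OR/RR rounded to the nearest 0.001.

2.580

Cells: a = 433, b = 189, c = 126, d = 457.
OR = (433·457)/(189·126) = 197881/23814 = 8.30944
Risk in exposed = 433/622 = 0.69614; risk in unexposed = 126/583 = 0.21612; RR = 3.22104
OR/RR = 8.30944 / 3.22104 = 2.57974
The outcome is not rare, so the OR lies further from 1 than the RR.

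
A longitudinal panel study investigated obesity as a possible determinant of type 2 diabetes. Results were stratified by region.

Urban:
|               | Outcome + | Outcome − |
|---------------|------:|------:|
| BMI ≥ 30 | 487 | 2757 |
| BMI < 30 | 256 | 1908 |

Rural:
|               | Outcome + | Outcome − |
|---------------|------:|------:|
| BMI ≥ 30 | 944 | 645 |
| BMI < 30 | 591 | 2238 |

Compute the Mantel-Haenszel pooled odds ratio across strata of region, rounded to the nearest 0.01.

3.00

OR_MH = Σ(aᵢdᵢ/nᵢ) / Σ(bᵢcᵢ/nᵢ), where nᵢ is the stratum total.
Stratum 1 (Urban): n = 5408; a·d/n = 487·1908/5408 = 171.8188; b·c/n = 2757·256/5408 = 130.5089
Stratum 2 (Rural): n = 4418; a·d/n = 944·2238/4418 = 478.1965; b·c/n = 645·591/4418 = 86.2823
OR_MH = (171.8188 + 478.1965) / (130.5089 + 86.2823) = 650.0153 / 216.7911 = 2.99835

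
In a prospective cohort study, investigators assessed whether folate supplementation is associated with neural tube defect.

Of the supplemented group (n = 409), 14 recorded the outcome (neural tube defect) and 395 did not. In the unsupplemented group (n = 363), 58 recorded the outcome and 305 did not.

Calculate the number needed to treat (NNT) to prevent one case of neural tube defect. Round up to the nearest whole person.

Risk in treated group = 14/409 = 0.03423; risk in control = 58/363 = 0.15978.
Absolute risk reduction = 0.15978 − 0.03423 = 0.12555
NNT = 1 / ARR = 1 / 0.12555 = 7.965 → round up → 8

8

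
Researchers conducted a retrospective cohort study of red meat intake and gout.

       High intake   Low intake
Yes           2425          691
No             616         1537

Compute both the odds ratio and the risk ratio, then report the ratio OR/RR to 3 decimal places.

3.406

Reading the table with exposure as columns: a = 2425 (High intake, case), b = 616 (High intake, non-case), c = 691 (Low intake, case), d = 1537.
OR = (2425·1537)/(616·691) = 3727225/425656 = 8.75643
Risk in exposed = 2425/3041 = 0.79744; risk in unexposed = 691/2228 = 0.31014; RR = 2.57118
OR/RR = 8.75643 / 2.57118 = 3.40561
The outcome is not rare, so the OR lies further from 1 than the RR.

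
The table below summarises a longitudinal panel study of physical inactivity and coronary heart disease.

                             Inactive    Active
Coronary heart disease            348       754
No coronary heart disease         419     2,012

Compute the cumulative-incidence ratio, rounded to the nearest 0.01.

Reading the table with exposure as columns: a = 348 (Inactive, case), b = 419 (Inactive, non-case), c = 754 (Active, case), d = 2012.
Risk in exposed = 348/767 = 0.45372; risk in unexposed = 754/2766 = 0.27260.
RR = 0.45372 / 0.27260 = 1.66443
The risk among the exposed is 1.66 times that among the unexposed.

1.66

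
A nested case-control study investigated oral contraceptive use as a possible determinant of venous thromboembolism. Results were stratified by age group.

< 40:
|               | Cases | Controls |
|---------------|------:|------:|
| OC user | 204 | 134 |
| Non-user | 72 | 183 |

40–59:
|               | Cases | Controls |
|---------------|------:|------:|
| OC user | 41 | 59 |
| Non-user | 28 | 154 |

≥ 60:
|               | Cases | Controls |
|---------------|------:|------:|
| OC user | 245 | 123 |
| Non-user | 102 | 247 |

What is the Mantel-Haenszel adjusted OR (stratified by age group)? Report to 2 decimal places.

OR_MH = Σ(aᵢdᵢ/nᵢ) / Σ(bᵢcᵢ/nᵢ), where nᵢ is the stratum total.
Stratum 1 (< 40): n = 593; a·d/n = 204·183/593 = 62.9545; b·c/n = 134·72/593 = 16.2698
Stratum 2 (40–59): n = 282; a·d/n = 41·154/282 = 22.3901; b·c/n = 59·28/282 = 5.8582
Stratum 3 (≥ 60): n = 717; a·d/n = 245·247/717 = 84.4003; b·c/n = 123·102/717 = 17.4979
OR_MH = (62.9545 + 22.3901 + 84.4003) / (16.2698 + 5.8582 + 17.4979) = 169.7448 / 39.6259 = 4.28369

4.28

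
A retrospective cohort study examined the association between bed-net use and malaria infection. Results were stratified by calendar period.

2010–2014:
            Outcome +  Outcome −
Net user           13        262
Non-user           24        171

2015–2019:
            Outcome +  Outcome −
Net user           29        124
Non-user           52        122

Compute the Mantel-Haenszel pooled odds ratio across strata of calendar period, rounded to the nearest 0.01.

0.47

OR_MH = Σ(aᵢdᵢ/nᵢ) / Σ(bᵢcᵢ/nᵢ), where nᵢ is the stratum total.
Stratum 1 (2010–2014): n = 470; a·d/n = 13·171/470 = 4.7298; b·c/n = 262·24/470 = 13.3787
Stratum 2 (2015–2019): n = 327; a·d/n = 29·122/327 = 10.8196; b·c/n = 124·52/327 = 19.7187
OR_MH = (4.7298 + 10.8196) / (13.3787 + 19.7187) = 15.5494 / 33.0974 = 0.46981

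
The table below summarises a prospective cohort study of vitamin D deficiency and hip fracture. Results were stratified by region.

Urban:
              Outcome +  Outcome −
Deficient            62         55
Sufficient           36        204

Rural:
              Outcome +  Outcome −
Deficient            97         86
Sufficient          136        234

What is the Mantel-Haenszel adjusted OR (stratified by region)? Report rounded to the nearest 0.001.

2.865

OR_MH = Σ(aᵢdᵢ/nᵢ) / Σ(bᵢcᵢ/nᵢ), where nᵢ is the stratum total.
Stratum 1 (Urban): n = 357; a·d/n = 62·204/357 = 35.4286; b·c/n = 55·36/357 = 5.5462
Stratum 2 (Rural): n = 553; a·d/n = 97·234/553 = 41.0452; b·c/n = 86·136/553 = 21.1501
OR_MH = (35.4286 + 41.0452) / (5.5462 + 21.1501) = 76.4738 / 26.6963 = 2.86458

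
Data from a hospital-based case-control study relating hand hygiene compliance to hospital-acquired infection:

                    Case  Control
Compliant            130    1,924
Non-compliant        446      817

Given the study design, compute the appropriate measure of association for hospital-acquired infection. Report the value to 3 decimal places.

Cells: a = 130, b = 1924, c = 446, d = 817.
This is a hospital-based case-control study: participants were sampled on outcome status, so risks in the source population cannot be estimated directly — relative risk is not valid here. The odds ratio is the appropriate measure.
OR = (a·d)/(b·c) = (130 × 817) / (1924 × 446) = 106210 / 858104 = 0.12377

0.124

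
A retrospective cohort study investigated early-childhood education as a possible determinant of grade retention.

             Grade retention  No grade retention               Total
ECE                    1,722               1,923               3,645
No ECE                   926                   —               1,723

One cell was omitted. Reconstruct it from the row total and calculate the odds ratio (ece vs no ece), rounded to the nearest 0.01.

0.77

The missing cell is in the unexposed row: 1723 − 926 = 797.
So a = 1722, b = 1923, c = 926, d = 797.
OR = (a·d)/(b·c) = (1722 × 797) / (1923 × 926) = 1372434 / 1780698 = 0.77073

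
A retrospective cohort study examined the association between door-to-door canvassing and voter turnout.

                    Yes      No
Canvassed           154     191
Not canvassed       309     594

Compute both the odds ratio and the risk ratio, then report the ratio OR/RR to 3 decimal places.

Cells: a = 154, b = 191, c = 309, d = 594.
OR = (154·594)/(191·309) = 91476/59019 = 1.54994
Risk in exposed = 154/345 = 0.44638; risk in unexposed = 309/903 = 0.34219; RR = 1.30446
OR/RR = 1.54994 / 1.30446 = 1.18819
The outcome is not rare, so the OR lies further from 1 than the RR.

1.188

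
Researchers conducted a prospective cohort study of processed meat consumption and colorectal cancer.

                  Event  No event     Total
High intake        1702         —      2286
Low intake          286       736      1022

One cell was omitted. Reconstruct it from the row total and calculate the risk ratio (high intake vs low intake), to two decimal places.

2.66

The missing cell is in the exposed row: 2286 − 1702 = 584.
So a = 1702, b = 584, c = 286, d = 736.
RR = [a/(a+b)] / [c/(c+d)] = (1702/2286) / (286/1022) = 0.74453/0.27984 = 2.66053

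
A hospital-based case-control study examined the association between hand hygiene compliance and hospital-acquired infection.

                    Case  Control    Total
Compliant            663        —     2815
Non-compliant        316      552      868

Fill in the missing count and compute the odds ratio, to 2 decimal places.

The missing cell is in the exposed row: 2815 − 663 = 2152.
So a = 663, b = 2152, c = 316, d = 552.
OR = (a·d)/(b·c) = (663 × 552) / (2152 × 316) = 365976 / 680032 = 0.53817

0.54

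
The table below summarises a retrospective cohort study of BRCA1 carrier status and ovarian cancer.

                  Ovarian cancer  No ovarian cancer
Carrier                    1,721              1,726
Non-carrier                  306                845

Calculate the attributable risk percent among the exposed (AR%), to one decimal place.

Cells: a = 1721, b = 1726, c = 306, d = 845.
Risk in exposed = 1721/3447 = 0.49927; risk in unexposed = 306/1151 = 0.26586.
RR = 0.49927/0.26586 = 1.87799
AR% = (RR − 1)/RR × 100 = (1.87799 − 1)/1.87799 × 100 = 46.7516%

46.8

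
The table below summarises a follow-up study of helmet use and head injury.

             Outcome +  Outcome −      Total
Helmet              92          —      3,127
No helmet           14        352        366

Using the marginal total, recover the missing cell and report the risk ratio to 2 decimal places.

0.77

The missing cell is in the exposed row: 3127 − 92 = 3035.
So a = 92, b = 3035, c = 14, d = 352.
RR = [a/(a+b)] / [c/(c+d)] = (92/3127) / (14/366) = 0.02942/0.03825 = 0.76915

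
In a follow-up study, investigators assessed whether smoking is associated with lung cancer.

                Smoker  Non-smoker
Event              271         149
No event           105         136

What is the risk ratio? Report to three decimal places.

Reading the table with exposure as columns: a = 271 (Smoker, case), b = 105 (Smoker, non-case), c = 149 (Non-smoker, case), d = 136.
Risk in exposed = 271/376 = 0.72074; risk in unexposed = 149/285 = 0.52281.
RR = 0.72074 / 0.52281 = 1.37861
The risk among the exposed is 1.38 times that among the unexposed.

1.379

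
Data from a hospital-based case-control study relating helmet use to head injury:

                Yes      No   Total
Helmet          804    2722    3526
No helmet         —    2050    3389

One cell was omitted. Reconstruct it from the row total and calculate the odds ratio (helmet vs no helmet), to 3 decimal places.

The missing cell is in the unexposed row: 3389 − 2050 = 1339.
So a = 804, b = 2722, c = 1339, d = 2050.
OR = (a·d)/(b·c) = (804 × 2050) / (2722 × 1339) = 1648200 / 3644758 = 0.45221

0.452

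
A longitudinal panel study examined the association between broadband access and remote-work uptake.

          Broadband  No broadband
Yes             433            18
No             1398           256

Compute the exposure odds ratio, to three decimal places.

4.405

Reading the table with exposure as columns: a = 433 (Broadband, case), b = 1398 (Broadband, non-case), c = 18 (No broadband, case), d = 256.
OR = (a·d)/(b·c) = (433 × 256) / (1398 × 18) = 110848 / 25164 = 4.40502
The odds of remote-work uptake are about 4.41 times as high in the broadband group.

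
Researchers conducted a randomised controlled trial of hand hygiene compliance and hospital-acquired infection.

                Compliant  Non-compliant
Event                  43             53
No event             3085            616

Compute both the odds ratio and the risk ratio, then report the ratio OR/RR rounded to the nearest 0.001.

Reading the table with exposure as columns: a = 43 (Compliant, case), b = 3085 (Compliant, non-case), c = 53 (Non-compliant, case), d = 616.
OR = (43·616)/(3085·53) = 26488/163505 = 0.16200
Risk in exposed = 43/3128 = 0.01375; risk in unexposed = 53/669 = 0.07922; RR = 0.17352
OR/RR = 0.16200 / 0.17352 = 0.93361
The outcome is rare in both groups, so OR ≈ RR (ratio near 1).

0.934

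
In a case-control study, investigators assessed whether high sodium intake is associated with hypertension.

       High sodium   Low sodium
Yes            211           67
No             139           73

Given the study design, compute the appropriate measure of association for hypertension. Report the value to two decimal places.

1.65

Reading the table with exposure as columns: a = 211 (High sodium, case), b = 139 (High sodium, non-case), c = 67 (Low sodium, case), d = 73.
This is a case-control study: participants were sampled on outcome status, so risks in the source population cannot be estimated directly — relative risk is not valid here. The odds ratio is the appropriate measure.
OR = (a·d)/(b·c) = (211 × 73) / (139 × 67) = 15403 / 9313 = 1.65392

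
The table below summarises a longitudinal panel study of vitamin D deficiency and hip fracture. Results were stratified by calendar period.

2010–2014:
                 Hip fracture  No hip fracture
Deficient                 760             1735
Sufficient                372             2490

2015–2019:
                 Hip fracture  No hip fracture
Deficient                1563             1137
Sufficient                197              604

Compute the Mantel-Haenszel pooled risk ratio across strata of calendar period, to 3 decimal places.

2.348

RR_MH = Σ(aᵢ·n₀ᵢ/nᵢ) / Σ(cᵢ·n₁ᵢ/nᵢ), with n₁ᵢ = aᵢ+bᵢ (exposed), n₀ᵢ = cᵢ+dᵢ (unexposed), nᵢ = n₁ᵢ+n₀ᵢ.
Stratum 1 (2010–2014): n₁ = 2495, n₀ = 2862, n = 5357; a·n₀/n = 760·2862/5357 = 406.0332; c·n₁/n = 372·2495/5357 = 173.2574
Stratum 2 (2015–2019): n₁ = 2700, n₀ = 801, n = 3501; a·n₀/n = 1563·801/3501 = 357.6015; c·n₁/n = 197·2700/3501 = 151.9280
RR_MH = (406.0332 + 357.6015) / (173.2574 + 151.9280) = 763.6348 / 325.1854 = 2.34831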